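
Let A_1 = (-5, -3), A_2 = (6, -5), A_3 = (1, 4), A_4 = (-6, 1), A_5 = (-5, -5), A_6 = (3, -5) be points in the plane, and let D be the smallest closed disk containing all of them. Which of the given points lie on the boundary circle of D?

By Welzl's lemma the MEC is supported by two points (diametrically opposite) or three points (on a circumcircle).
The farthest pair is A_2–A_4 with squared distance 180. The circle on this segment as diameter has centre (0, -2) and r² = 180/4 = 45.
Check A_1: distance² to centre = 26 ≤ 45, so it lies inside.
All remaining points lie in this disk, and no smaller disk contains both endpoints, so this is the minimum enclosing circle.
The points at distance exactly r from the centre are A_2, A_4 — 2 points.

A_2, A_4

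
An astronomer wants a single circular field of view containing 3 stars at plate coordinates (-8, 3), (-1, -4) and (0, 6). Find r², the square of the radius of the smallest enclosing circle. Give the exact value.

7373/242

Call the three points A, B, C in the order given.
Side lengths²: AB² = 98, AC² = 73, BC² = 101.
Since BC² = 101 < 98 + 73 = 171, the triangle is acute, so the smallest enclosing circle is the circumcircle.
Circumcentre = (-61/22, 27/22), r² = 7373/242.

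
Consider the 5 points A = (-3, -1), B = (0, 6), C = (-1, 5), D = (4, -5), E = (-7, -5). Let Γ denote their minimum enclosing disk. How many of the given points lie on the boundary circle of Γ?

3

By Welzl's lemma the MEC is supported by two points (diametrically opposite) or three points (on a circumcircle).
The minimum enclosing circle is determined by three boundary points: B, D, E.
Their circumcentre is (-1.5, -17/22) with r² = 11645/242.
The farthest remaining point C is at distance² 8125/242 ≤ 11645/242.
The points at distance exactly r from the centre are B, D, E — 3 points.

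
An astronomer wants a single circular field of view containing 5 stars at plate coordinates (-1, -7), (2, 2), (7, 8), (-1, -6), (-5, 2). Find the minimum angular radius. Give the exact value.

The farthest pair is (-1, -7)–(7, 8) with squared distance 289. The circle on this segment as diameter has centre (3, 0.5) and r² = 289/4 = 72.25.
Check (2, 2): distance² to centre = 3.25 ≤ 72.25, so it lies inside.
All remaining points lie in this disk, and no smaller disk contains both endpoints, so this is the minimum enclosing circle.
r = √(72.25) = 8.5.

8.5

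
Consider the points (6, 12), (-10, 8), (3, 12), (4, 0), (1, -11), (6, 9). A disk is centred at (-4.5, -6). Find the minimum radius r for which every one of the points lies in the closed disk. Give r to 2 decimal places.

20.84

The required radius is the distance from (-4.5, -6) to the farthest point.
Squared distances: 434.25, 226.25, 380.25, 108.25, 55.25, 335.25.
Maximum is 434.25, attained at (6, 12).
r = √(434.25) ≈ 20.84.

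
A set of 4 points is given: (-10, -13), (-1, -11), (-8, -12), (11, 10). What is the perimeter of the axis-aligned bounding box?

88

Width = max x − min x = 11 − (-10) = 21.
Height = max y − min y = 10 − (-13) = 23.
Perimeter = 2(21 + 23) = 88.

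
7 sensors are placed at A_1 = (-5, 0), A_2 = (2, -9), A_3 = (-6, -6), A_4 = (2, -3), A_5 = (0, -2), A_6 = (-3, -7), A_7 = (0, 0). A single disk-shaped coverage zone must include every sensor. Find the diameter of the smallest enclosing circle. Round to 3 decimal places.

The farthest pair is A_1–A_2 with squared distance 130. The circle on this segment as diameter has centre (-1.5, -4.5) and r² = 130/4 = 32.5.
Check A_3: distance² to centre = 22.5 ≤ 32.5, so it lies inside.
All remaining points lie in this disk, and no smaller disk contains both endpoints, so this is the minimum enclosing circle.
Diameter = 2r = 2√(32.5) ≈ 11.402.

11.402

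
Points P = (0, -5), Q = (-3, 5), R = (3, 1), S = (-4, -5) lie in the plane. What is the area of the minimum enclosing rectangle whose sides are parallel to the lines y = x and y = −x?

In coordinates u = x + y, v = x − y the rectangle is axis-aligned; the map (x,y)→(u,v) scales areas by 2.
u-values: -5, 2, 4, -9; range = 4 − (-9) = 13.
v-values: 5, -8, 2, 1; range = 5 − (-8) = 13.
Area = (13 × 13) / 2 = 84.5.

84.5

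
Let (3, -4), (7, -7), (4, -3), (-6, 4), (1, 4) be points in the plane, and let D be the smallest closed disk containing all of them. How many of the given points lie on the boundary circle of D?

2

The minimum enclosing circle of a finite set is fixed by two of the points (as a diameter) or three (as a circumcircle).
The farthest pair is (7, -7)–(-6, 4) with squared distance 290. The circle on this segment as diameter has centre (0.5, -1.5) and r² = 290/4 = 72.5.
Check (3, -4): distance² to centre = 12.5 ≤ 72.5, so it lies inside.
All remaining points lie in this disk, and no smaller disk contains both endpoints, so this is the minimum enclosing circle.
The points at distance exactly r from the centre are (7, -7), (-6, 4) — 2 points.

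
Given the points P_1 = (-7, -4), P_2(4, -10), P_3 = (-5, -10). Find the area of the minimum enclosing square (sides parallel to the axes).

The bounding box has width 11 and height 6.
An axis-aligned square enclosing the set must have side ≥ max(width, height).
So the minimum side is max(11, 6) = 11.
Area = 11² = 121.

121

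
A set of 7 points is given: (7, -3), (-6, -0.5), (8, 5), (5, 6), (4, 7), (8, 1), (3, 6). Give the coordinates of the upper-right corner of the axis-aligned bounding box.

x-range [-6, 8], y-range [-3, 7].
The upper-right corner is (8, 7).

(8, 7)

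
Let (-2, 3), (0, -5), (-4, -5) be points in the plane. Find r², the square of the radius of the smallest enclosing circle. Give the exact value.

Call the three points A, B, C in the order given.
Side lengths²: AB² = 68, AC² = 68, BC² = 16.
Since AC² = 68 < 68 + 16 = 84, the triangle is acute, so the smallest enclosing circle is the circumcircle.
Circumcentre = (-2, -1.25), r² = 18.0625.

18.0625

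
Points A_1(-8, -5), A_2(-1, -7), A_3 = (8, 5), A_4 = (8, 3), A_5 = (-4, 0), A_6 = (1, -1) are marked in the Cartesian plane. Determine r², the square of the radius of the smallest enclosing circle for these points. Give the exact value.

89

The minimum enclosing circle of a finite set is fixed by two of the points (as a diameter) or three (as a circumcircle).
The farthest pair is A_1–A_3 with squared distance 356. The circle on this segment as diameter has centre (0, 0) and r² = 356/4 = 89.
Check A_2: distance² to centre = 50 ≤ 89, so it lies inside.
All remaining points lie in this disk, and no smaller disk contains both endpoints, so this is the minimum enclosing circle.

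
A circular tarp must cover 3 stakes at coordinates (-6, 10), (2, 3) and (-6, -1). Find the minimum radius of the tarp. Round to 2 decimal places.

Call the three points A, B, C in the order given.
Side lengths²: AB² = 113, AC² = 121, BC² = 80.
Since AC² = 121 < 113 + 80 = 193, the triangle is acute, so the smallest enclosing circle is the circumcircle.
Circumcentre = (-3.75, 4.5), r² = 35.3125.
r = √(35.3125) ≈ 5.94.

5.94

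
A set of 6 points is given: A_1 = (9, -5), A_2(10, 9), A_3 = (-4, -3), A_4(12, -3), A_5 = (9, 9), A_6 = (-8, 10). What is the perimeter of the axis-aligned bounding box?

Width = max x − min x = 12 − (-8) = 20.
Height = max y − min y = 10 − (-5) = 15.
Perimeter = 2(20 + 15) = 70.

70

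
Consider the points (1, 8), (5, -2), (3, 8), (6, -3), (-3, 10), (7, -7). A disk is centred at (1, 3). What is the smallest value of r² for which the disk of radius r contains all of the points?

The required radius is the distance from (1, 3) to the farthest point.
Squared distances: 25, 41, 29, 61, 65, 136.
Maximum is 136, attained at (7, -7).

136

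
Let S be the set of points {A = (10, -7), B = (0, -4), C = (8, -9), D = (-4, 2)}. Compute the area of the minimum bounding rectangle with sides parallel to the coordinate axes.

x ranges over [-4, 10], width 14.
y ranges over [-9, 2], height 11.
Area = 14 × 11 = 154.

154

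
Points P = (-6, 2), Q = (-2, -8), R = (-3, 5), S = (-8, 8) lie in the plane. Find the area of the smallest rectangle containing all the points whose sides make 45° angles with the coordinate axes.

132

In coordinates u = x + y, v = x − y the rectangle is axis-aligned; the map (x,y)→(u,v) scales areas by 2.
u-values: -4, -10, 2, 0; range = 2 − (-10) = 12.
v-values: -8, 6, -8, -16; range = 6 − (-16) = 22.
Area = (12 × 22) / 2 = 132.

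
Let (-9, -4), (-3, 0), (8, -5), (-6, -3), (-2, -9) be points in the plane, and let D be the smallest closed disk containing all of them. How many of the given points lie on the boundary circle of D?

A smallest enclosing disk is always determined by at most three of the input points on its boundary.
The farthest pair is (-9, -4)–(8, -5) with squared distance 290. The circle on this segment as diameter has centre (-0.5, -4.5) and r² = 290/4 = 72.5.
Check (-3, 0): distance² to centre = 26.5 ≤ 72.5, so it lies inside.
All remaining points lie in this disk, and no smaller disk contains both endpoints, so this is the minimum enclosing circle.
The points at distance exactly r from the centre are (-9, -4), (8, -5) — 2 points.

2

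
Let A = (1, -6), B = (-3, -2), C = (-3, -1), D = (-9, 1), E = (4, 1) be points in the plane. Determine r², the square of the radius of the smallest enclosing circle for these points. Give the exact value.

4321/98

The minimum enclosing circle of a finite set is fixed by two of the points (as a diameter) or three (as a circumcircle).
The minimum enclosing circle is determined by three boundary points: A, D, E.
Their circumcentre is (-2.5, -5/14) with r² = 4321/98.
The farthest remaining point B is at distance² 289/98 ≤ 4321/98.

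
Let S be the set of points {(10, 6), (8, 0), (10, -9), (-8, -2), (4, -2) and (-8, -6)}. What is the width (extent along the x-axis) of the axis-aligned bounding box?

18

max x = 10, min x = -8, so width = 18.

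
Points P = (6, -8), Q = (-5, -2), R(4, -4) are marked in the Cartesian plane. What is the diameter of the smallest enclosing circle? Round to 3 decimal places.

12.530

Side lengths²: PQ² = 157, PR² = 20, QR² = 85.
Since PQ² = 157 ≥ 85 + 20 = 105, the angle opposite PQ is not acute, so the smallest enclosing circle has PQ as diameter.
Centre = midpoint of PQ = (0.5, -5), r² = 157/4 = 39.25.
Diameter = 2r = 2√(39.25) ≈ 12.530.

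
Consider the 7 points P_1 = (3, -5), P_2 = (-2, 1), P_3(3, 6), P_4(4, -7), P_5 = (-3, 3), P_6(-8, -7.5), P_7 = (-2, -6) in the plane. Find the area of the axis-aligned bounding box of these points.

x ranges over [-8, 4], width 12.
y ranges over [-7.5, 6], height 13.5.
Area = 12 × 13.5 = 162.

162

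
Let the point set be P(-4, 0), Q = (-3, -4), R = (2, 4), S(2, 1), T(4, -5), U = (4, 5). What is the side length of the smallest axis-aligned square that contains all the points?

The bounding box has width 8 and height 10.
An axis-aligned square enclosing the set must have side ≥ max(width, height).
So the minimum side is max(8, 10) = 10.

10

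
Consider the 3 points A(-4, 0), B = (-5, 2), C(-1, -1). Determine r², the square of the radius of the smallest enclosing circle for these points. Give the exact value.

6.25

Side lengths²: AB² = 5, AC² = 10, BC² = 25.
Since BC² = 25 ≥ 10 + 5 = 15, the angle opposite BC is not acute, so the smallest enclosing circle has BC as diameter.
Centre = midpoint of BC = (-3, 0.5), r² = 25/4 = 6.25.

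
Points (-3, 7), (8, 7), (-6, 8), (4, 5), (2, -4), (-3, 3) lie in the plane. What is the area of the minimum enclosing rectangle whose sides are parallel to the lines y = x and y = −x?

170

In coordinates u = x + y, v = x − y the rectangle is axis-aligned; the map (x,y)→(u,v) scales areas by 2.
u-values: 4, 15, 2, 9, -2, 0; range = 15 − (-2) = 17.
v-values: -10, 1, -14, -1, 6, -6; range = 6 − (-14) = 20.
Area = (17 × 20) / 2 = 170.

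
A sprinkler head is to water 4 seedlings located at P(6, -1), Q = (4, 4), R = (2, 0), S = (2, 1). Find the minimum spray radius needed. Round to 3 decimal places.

A smallest enclosing disk is always determined by at most three of the input points on its boundary.
The minimum enclosing circle is determined by three boundary points: P, Q, R.
Their circumcentre is (40/9, 23/18) with r² = 2465/324.
The farthest remaining point S is at distance² 1961/324 ≤ 2465/324.
r = √(2465/324) ≈ 2.758.

2.758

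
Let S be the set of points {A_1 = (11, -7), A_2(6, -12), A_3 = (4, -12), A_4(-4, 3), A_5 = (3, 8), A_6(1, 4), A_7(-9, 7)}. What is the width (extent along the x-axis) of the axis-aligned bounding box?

20

max x = 11, min x = -9, so width = 20.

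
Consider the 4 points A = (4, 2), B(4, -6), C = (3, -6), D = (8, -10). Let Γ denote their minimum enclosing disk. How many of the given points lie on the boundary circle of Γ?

2

A smallest enclosing disk is always determined by at most three of the input points on its boundary.
The farthest pair is A–D with squared distance 160. The circle on this segment as diameter has centre (6, -4) and r² = 160/4 = 40.
Check B: distance² to centre = 8 ≤ 40, so it lies inside.
All remaining points lie in this disk, and no smaller disk contains both endpoints, so this is the minimum enclosing circle.
The points at distance exactly r from the centre are A, D — 2 points.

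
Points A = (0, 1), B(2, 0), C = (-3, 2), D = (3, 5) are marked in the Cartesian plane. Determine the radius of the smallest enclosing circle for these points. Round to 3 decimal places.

By Welzl's lemma the MEC is supported by two points (diametrically opposite) or three points (on a circumcircle).
The minimum enclosing circle is determined by three boundary points: B, C, D.
Their circumcentre is (5/18, 53/18) with r² = 1885/162.
The farthest remaining point A is at distance² 625/162 ≤ 1885/162.
r = √(1885/162) ≈ 3.411.

3.411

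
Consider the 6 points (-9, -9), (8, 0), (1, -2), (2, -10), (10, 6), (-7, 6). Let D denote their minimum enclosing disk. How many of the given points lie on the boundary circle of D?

The minimum enclosing circle of a finite set is fixed by two of the points (as a diameter) or three (as a circumcircle).
The farthest pair is (-9, -9)–(10, 6) with squared distance 586. The circle on this segment as diameter has centre (0.5, -1.5) and r² = 586/4 = 146.5.
Check (8, 0): distance² to centre = 58.5 ≤ 146.5, so it lies inside.
All remaining points lie in this disk, and no smaller disk contains both endpoints, so this is the minimum enclosing circle.
The points at distance exactly r from the centre are (-9, -9), (10, 6) — 2 points.

2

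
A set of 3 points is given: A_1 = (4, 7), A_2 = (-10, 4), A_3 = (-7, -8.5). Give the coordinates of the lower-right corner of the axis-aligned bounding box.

(4, -8.5)

x-range [-10, 4], y-range [-8.5, 7].
The lower-right corner is (4, -8.5).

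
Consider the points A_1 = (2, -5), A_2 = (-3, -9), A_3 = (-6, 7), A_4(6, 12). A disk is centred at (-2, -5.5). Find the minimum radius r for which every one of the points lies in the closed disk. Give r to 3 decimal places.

The required radius is the distance from (-2, -5.5) to the farthest point.
Squared distances: 16.25, 13.25, 172.25, 370.25.
Maximum is 370.25, attained at A_4.
r = √(370.25) ≈ 19.242.

19.242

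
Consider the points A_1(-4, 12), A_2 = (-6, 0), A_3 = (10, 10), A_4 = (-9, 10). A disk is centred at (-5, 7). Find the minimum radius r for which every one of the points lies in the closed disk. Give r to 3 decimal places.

15.297

The required radius is the distance from (-5, 7) to the farthest point.
Squared distances: 26, 50, 234, 25.
Maximum is 234, attained at A_3.
r = √234 ≈ 15.297.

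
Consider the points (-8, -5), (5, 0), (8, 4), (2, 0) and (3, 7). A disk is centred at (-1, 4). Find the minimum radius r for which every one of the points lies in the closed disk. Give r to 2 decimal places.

11.40

The required radius is the distance from (-1, 4) to the farthest point.
Squared distances: 130, 52, 81, 25, 25.
Maximum is 130, attained at (-8, -5).
r = √130 ≈ 11.40.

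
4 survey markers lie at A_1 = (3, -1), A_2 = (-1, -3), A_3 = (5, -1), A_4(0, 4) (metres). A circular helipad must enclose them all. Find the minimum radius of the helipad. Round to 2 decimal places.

The minimum enclosing circle of a finite set is fixed by two of the points (as a diameter) or three (as a circumcircle).
The minimum enclosing circle is determined by three boundary points: A_2, A_3, A_4.
Their circumcentre is (1.25, 0.25) with r² = 15.625.
The farthest remaining point A_1 is at distance² 4.625 ≤ 15.625.
r = √(15.625) ≈ 3.95.

3.95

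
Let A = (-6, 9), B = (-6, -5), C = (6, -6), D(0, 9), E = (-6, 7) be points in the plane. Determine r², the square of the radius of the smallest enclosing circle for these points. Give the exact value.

A smallest enclosing disk is always determined by at most three of the input points on its boundary.
The farthest pair is A–C with squared distance 369. The circle on this segment as diameter has centre (0, 1.5) and r² = 369/4 = 92.25.
Check B: distance² to centre = 78.25 ≤ 92.25, so it lies inside.
All remaining points lie in this disk, and no smaller disk contains both endpoints, so this is the minimum enclosing circle.

92.25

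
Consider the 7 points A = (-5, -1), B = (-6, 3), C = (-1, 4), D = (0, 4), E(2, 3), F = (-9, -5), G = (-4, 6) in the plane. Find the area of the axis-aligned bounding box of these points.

121

x ranges over [-9, 2], width 11.
y ranges over [-5, 6], height 11.
Area = 11 × 11 = 121.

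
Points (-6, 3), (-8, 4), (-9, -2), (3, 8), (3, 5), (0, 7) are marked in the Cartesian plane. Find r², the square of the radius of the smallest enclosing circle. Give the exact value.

The farthest pair is (-9, -2)–(3, 8) with squared distance 244. The circle on this segment as diameter has centre (-3, 3) and r² = 244/4 = 61.
Check (-6, 3): distance² to centre = 9 ≤ 61, so it lies inside.
All remaining points lie in this disk, and no smaller disk contains both endpoints, so this is the minimum enclosing circle.

61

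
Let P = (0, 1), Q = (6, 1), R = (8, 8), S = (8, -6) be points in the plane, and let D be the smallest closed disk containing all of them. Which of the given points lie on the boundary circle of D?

P, R, S

The minimum enclosing circle is determined by three boundary points: P, R, S.
Their circumcentre is (7.0625, 1) with r² = 49.87890625.
The farthest remaining point Q is at distance² 1.12890625 ≤ 49.87890625.
The points at distance exactly r from the centre are P, R, S — 3 points.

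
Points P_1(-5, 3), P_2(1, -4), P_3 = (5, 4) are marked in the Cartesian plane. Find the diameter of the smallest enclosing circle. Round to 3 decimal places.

10.904

Side lengths²: P_1P_2² = 85, P_1P_3² = 101, P_2P_3² = 80.
Since P_1P_3² = 101 < 85 + 80 = 165, the triangle is acute, so the smallest enclosing circle is the circumcircle.
Circumcentre = (4/19, 53/38), r² = 42925/1444.
Diameter = 2r = 2√(42925/1444) ≈ 10.904.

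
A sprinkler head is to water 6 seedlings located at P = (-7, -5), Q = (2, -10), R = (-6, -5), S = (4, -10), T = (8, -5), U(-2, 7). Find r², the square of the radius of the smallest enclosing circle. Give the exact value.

The farthest pair is S–U with squared distance 325. The circle on this segment as diameter has centre (1, -1.5) and r² = 325/4 = 81.25.
Check P: distance² to centre = 76.25 ≤ 81.25, so it lies inside.
All remaining points lie in this disk, and no smaller disk contains both endpoints, so this is the minimum enclosing circle.

81.25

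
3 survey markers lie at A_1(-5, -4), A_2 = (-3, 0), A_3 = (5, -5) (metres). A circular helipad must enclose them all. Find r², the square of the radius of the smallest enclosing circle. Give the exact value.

Side lengths²: A_1A_2² = 20, A_1A_3² = 101, A_2A_3² = 89.
Since A_1A_3² = 101 < 89 + 20 = 109, the triangle is acute, so the smallest enclosing circle is the circumcircle.
Circumcentre = (1/21, -169/42), r² = 44945/1764.

44945/1764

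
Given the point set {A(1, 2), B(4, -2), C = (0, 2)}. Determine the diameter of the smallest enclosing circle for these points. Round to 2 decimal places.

5.66

Side lengths²: AB² = 25, AC² = 1, BC² = 32.
Since BC² = 32 ≥ 25 + 1 = 26, the angle opposite BC is not acute, so the smallest enclosing circle has BC as diameter.
Centre = midpoint of BC = (2, 0), r² = 32/4 = 8.
Diameter = 2r = 2√8 ≈ 5.66.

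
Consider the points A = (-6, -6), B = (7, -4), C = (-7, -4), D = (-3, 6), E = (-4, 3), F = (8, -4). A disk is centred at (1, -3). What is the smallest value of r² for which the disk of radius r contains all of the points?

The required radius is the distance from (1, -3) to the farthest point.
Squared distances: 58, 37, 65, 97, 61, 50.
Maximum is 97, attained at D.

97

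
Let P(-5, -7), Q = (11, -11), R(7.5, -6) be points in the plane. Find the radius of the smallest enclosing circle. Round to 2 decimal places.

Side lengths²: PQ² = 272, PR² = 157.25, QR² = 37.25.
Since PQ² = 272 ≥ 157.25 + 37.25 = 194.5, the angle opposite PQ is not acute, so the smallest enclosing circle has PQ as diameter.
Centre = midpoint of PQ = (3, -9), r² = 272/4 = 68.
r = √68 ≈ 8.25.

8.25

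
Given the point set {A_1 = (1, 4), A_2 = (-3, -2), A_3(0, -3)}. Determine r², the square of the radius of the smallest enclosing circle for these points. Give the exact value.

Side lengths²: A_1A_2² = 52, A_1A_3² = 50, A_2A_3² = 10.
Since A_1A_2² = 52 < 50 + 10 = 60, the triangle is acute, so the smallest enclosing circle is the circumcircle.
Circumcentre = (-5/11, 7/11), r² = 1625/121.

1625/121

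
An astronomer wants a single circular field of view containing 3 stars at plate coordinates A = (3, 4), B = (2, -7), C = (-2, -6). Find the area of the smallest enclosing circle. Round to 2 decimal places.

100.55

Side lengths²: AB² = 122, AC² = 125, BC² = 17.
Since AC² = 125 < 122 + 17 = 139, the triangle is acute, so the smallest enclosing circle is the circumcircle.
Circumcentre = (23/18, -25/18), r² = 5185/162.
Area = π·r² = π·5185/162 ≈ 100.55.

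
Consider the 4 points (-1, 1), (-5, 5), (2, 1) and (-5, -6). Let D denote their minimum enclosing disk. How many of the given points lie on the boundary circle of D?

By Welzl's lemma the MEC is supported by two points (diametrically opposite) or three points (on a circumcircle).
The minimum enclosing circle is determined by three boundary points: (-5, 5), (2, 1), (-5, -6).
Their circumcentre is (-3.5, -0.5) with r² = 32.5.
The farthest remaining point (-1, 1) is at distance² 8.5 ≤ 32.5.
The points at distance exactly r from the centre are (-5, 5), (2, 1), (-5, -6) — 3 points.

3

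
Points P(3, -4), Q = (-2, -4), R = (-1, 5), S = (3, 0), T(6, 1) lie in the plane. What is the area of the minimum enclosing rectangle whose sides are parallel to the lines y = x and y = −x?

In coordinates u = x + y, v = x − y the rectangle is axis-aligned; the map (x,y)→(u,v) scales areas by 2.
u-values: -1, -6, 4, 3, 7; range = 7 − (-6) = 13.
v-values: 7, 2, -6, 3, 5; range = 7 − (-6) = 13.
Area = (13 × 13) / 2 = 84.5.

84.5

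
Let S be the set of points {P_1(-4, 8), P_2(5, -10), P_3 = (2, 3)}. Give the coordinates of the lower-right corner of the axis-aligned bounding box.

x-range [-4, 5], y-range [-10, 8].
The lower-right corner is (5, -10).

(5, -10)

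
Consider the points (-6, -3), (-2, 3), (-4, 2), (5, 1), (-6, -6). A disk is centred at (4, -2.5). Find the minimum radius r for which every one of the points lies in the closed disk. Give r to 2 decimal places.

The required radius is the distance from (4, -2.5) to the farthest point.
Squared distances: 100.25, 66.25, 84.25, 13.25, 112.25.
Maximum is 112.25, attained at (-6, -6).
r = √(112.25) ≈ 10.59.

10.59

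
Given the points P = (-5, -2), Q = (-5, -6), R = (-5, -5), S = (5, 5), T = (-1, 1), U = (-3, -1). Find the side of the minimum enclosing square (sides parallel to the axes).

The bounding box has width 10 and height 11.
An axis-aligned square enclosing the set must have side ≥ max(width, height).
So the minimum side is max(10, 11) = 11.

11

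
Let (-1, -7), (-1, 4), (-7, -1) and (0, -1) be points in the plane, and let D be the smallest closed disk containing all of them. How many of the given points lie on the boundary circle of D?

3

A smallest enclosing disk is always determined by at most three of the input points on its boundary.
The minimum enclosing circle is determined by three boundary points: (-1, -7), (-1, 4), (-7, -1).
Their circumcentre is (-1.5, -1.5) with r² = 30.5.
The farthest remaining point (0, -1) is at distance² 2.5 ≤ 30.5.
The points at distance exactly r from the centre are (-1, -7), (-1, 4), (-7, -1) — 3 points.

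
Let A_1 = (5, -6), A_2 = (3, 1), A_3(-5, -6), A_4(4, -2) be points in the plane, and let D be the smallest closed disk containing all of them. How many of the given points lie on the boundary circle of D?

3

The minimum enclosing circle is determined by three boundary points: A_1, A_2, A_3.
Their circumcentre is (0, -51/14) with r² = 5989/196.
The farthest remaining point A_4 is at distance² 3665/196 ≤ 5989/196.
The points at distance exactly r from the centre are A_1, A_2, A_3 — 3 points.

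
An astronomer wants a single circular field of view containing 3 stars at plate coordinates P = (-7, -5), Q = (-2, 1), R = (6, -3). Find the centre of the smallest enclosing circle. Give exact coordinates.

Side lengths²: PQ² = 61, PR² = 173, QR² = 80.
Since PR² = 173 ≥ 80 + 61 = 141, the angle opposite PR is not acute, so the smallest enclosing circle has PR as diameter.
Centre = midpoint of PR = (-0.5, -4), r² = 173/4 = 43.25.
Centre = (-0.5, -4).

(-0.5, -4)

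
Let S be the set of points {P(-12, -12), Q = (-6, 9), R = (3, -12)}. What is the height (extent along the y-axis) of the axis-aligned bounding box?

21

max y = 9, min y = -12, so height = 21.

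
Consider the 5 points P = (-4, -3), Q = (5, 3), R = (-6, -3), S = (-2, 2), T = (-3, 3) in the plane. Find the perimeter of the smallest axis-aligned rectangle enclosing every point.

Width = max x − min x = 5 − (-6) = 11.
Height = max y − min y = 3 − (-3) = 6.
Perimeter = 2(11 + 6) = 34.

34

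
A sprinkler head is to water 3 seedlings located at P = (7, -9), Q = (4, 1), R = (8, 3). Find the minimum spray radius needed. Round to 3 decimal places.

6.021

Side lengths²: PQ² = 109, PR² = 145, QR² = 20.
Since PR² = 145 ≥ 109 + 20 = 129, the angle opposite PR is not acute, so the smallest enclosing circle has PR as diameter.
Centre = midpoint of PR = (7.5, -3), r² = 145/4 = 36.25.
r = √(36.25) ≈ 6.021.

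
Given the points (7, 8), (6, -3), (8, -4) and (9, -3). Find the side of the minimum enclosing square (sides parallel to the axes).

12

The bounding box has width 3 and height 12.
An axis-aligned square enclosing the set must have side ≥ max(width, height).
So the minimum side is max(3, 12) = 12.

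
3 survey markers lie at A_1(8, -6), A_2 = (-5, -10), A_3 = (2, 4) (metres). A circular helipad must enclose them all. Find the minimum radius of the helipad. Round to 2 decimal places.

Side lengths²: A_1A_2² = 185, A_1A_3² = 136, A_2A_3² = 245.
Since A_2A_3² = 245 < 185 + 136 = 321, the triangle is acute, so the smallest enclosing circle is the circumcircle.
Circumcentre = (5/22, -85/22), r² = 15725/242.
r = √(15725/242) ≈ 8.06.

8.06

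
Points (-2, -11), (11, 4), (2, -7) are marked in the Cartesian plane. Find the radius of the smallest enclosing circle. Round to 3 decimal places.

9.925

Call the three points A, B, C in the order given.
Side lengths²: AB² = 394, AC² = 32, BC² = 202.
Since AB² = 394 ≥ 202 + 32 = 234, the angle opposite AB is not acute, so the smallest enclosing circle has AB as diameter.
Centre = midpoint of AB = (4.5, -3.5), r² = 394/4 = 98.5.
r = √(98.5) ≈ 9.925.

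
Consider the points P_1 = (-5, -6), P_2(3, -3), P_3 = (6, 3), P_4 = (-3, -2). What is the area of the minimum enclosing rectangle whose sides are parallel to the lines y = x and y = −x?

70

In coordinates u = x + y, v = x − y the rectangle is axis-aligned; the map (x,y)→(u,v) scales areas by 2.
u-values: -11, 0, 9, -5; range = 9 − (-11) = 20.
v-values: 1, 6, 3, -1; range = 6 − (-1) = 7.
Area = (20 × 7) / 2 = 70.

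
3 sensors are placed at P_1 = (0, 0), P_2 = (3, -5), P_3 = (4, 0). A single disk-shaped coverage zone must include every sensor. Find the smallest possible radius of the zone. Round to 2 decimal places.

2.97

Side lengths²: P_1P_2² = 34, P_1P_3² = 16, P_2P_3² = 26.
Since P_1P_2² = 34 < 26 + 16 = 42, the triangle is acute, so the smallest enclosing circle is the circumcircle.
Circumcentre = (2, -2.2), r² = 8.84.
r = √(8.84) ≈ 2.97.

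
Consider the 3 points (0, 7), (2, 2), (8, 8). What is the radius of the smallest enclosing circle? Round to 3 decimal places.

Call the three points A, B, C in the order given.
Side lengths²: AB² = 29, AC² = 65, BC² = 72.
Since BC² = 72 < 65 + 29 = 94, the triangle is acute, so the smallest enclosing circle is the circumcircle.
Circumcentre = (59/14, 81/14), r² = 1885/98.
r = √(1885/98) ≈ 4.386.

4.386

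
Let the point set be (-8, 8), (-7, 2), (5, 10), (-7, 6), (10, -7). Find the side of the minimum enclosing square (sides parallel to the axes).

The bounding box has width 18 and height 17.
An axis-aligned square enclosing the set must have side ≥ max(width, height).
So the minimum side is max(18, 17) = 18.

18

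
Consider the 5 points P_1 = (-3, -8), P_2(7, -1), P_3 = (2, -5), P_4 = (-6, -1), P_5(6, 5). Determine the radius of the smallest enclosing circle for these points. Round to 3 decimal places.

A smallest enclosing disk is always determined by at most three of the input points on its boundary.
The farthest pair is P_1–P_5 with squared distance 250. The circle on this segment as diameter has centre (1.5, -1.5) and r² = 250/4 = 62.5.
Check P_2: distance² to centre = 30.5 ≤ 62.5, so it lies inside.
All remaining points lie in this disk, and no smaller disk contains both endpoints, so this is the minimum enclosing circle.
r = √(62.5) ≈ 7.906.

7.906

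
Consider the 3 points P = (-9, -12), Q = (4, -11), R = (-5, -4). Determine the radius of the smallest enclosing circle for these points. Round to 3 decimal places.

Side lengths²: PQ² = 170, PR² = 80, QR² = 130.
Since PQ² = 170 < 130 + 80 = 210, the triangle is acute, so the smallest enclosing circle is the circumcircle.
Circumcentre = (-2.6, -10.2), r² = 44.2.
r = √(44.2) ≈ 6.648.

6.648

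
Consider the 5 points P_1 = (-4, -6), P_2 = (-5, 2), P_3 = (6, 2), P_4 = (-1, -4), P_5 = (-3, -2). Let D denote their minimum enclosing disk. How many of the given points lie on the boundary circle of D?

The minimum enclosing circle is determined by three boundary points: P_1, P_2, P_3.
Their circumcentre is (0.5, -1.375) with r² = 41.640625.
The farthest remaining point P_5 is at distance² 12.640625 ≤ 41.640625.
The points at distance exactly r from the centre are P_1, P_2, P_3 — 3 points.

3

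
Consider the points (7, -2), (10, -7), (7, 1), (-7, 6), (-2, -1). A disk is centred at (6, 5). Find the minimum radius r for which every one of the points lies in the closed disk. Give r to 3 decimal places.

The required radius is the distance from (6, 5) to the farthest point.
Squared distances: 50, 160, 17, 170, 100.
Maximum is 170, attained at (-7, 6).
r = √170 ≈ 13.038.

13.038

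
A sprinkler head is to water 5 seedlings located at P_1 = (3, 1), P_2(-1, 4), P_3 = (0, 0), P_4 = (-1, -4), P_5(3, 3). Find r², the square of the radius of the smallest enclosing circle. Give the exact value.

17.265625

The minimum enclosing circle of a finite set is fixed by two of the points (as a diameter) or three (as a circumcircle).
The minimum enclosing circle is determined by three boundary points: P_2, P_4, P_5.
Their circumcentre is (0.125, 0) with r² = 17.265625.
The farthest remaining point P_1 is at distance² 9.265625 ≤ 17.265625.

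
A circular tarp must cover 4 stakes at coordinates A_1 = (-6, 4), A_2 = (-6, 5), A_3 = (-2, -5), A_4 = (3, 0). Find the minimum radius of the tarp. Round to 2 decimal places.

5.60

The minimum enclosing circle of a finite set is fixed by two of the points (as a diameter) or three (as a circumcircle).
The minimum enclosing circle is determined by three boundary points: A_2, A_3, A_4.
Their circumcentre is (-18/7, 4/7) with r² = 1537/49.
The farthest remaining point A_1 is at distance² 1152/49 ≤ 1537/49.
r = √(1537/49) ≈ 5.60.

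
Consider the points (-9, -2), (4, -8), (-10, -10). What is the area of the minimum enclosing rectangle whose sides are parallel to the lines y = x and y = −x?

152

In coordinates u = x + y, v = x − y the rectangle is axis-aligned; the map (x,y)→(u,v) scales areas by 2.
u-values: -11, -4, -20; range = -4 − (-20) = 16.
v-values: -7, 12, 0; range = 12 − (-7) = 19.
Area = (16 × 19) / 2 = 152.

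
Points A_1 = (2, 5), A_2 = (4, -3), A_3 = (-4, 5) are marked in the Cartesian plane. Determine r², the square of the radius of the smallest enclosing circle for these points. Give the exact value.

32

Side lengths²: A_1A_2² = 68, A_1A_3² = 36, A_2A_3² = 128.
Since A_2A_3² = 128 ≥ 68 + 36 = 104, the angle opposite A_2A_3 is not acute, so the smallest enclosing circle has A_2A_3 as diameter.
Centre = midpoint of A_2A_3 = (0, 1), r² = 128/4 = 32.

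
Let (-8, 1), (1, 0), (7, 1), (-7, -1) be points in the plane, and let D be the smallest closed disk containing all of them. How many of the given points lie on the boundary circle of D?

The farthest pair is (-8, 1)–(7, 1) with squared distance 225. The circle on this segment as diameter has centre (-0.5, 1) and r² = 225/4 = 56.25.
Check (1, 0): distance² to centre = 3.25 ≤ 56.25, so it lies inside.
All remaining points lie in this disk, and no smaller disk contains both endpoints, so this is the minimum enclosing circle.
The points at distance exactly r from the centre are (-8, 1), (7, 1) — 2 points.

2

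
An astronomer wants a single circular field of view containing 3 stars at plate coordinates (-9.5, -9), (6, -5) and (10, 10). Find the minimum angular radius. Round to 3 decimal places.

Call the three points A, B, C in the order given.
Side lengths²: AB² = 256.25, AC² = 741.25, BC² = 241.
Since AC² = 741.25 ≥ 256.25 + 241 = 497.25, the angle opposite AC is not acute, so the smallest enclosing circle has AC as diameter.
Centre = midpoint of AC = (0.25, 0.5), r² = 741.25/4 = 185.3125.
r = √(185.3125) ≈ 13.613.

13.613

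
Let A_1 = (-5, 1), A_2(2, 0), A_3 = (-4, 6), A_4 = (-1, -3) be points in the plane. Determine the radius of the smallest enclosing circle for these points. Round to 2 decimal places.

4.74

A smallest enclosing disk is always determined by at most three of the input points on its boundary.
The farthest pair is A_3–A_4 with squared distance 90. The circle on this segment as diameter has centre (-2.5, 1.5) and r² = 90/4 = 22.5.
Check A_1: distance² to centre = 6.5 ≤ 22.5, so it lies inside.
All remaining points lie in this disk, and no smaller disk contains both endpoints, so this is the minimum enclosing circle.
r = √(22.5) ≈ 4.74.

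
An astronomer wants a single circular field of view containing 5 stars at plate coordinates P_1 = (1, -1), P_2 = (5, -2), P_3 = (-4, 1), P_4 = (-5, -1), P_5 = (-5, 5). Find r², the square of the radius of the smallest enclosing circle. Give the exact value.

37.25

The farthest pair is P_2–P_5 with squared distance 149. The circle on this segment as diameter has centre (0, 1.5) and r² = 149/4 = 37.25.
Check P_1: distance² to centre = 7.25 ≤ 37.25, so it lies inside.
All remaining points lie in this disk, and no smaller disk contains both endpoints, so this is the minimum enclosing circle.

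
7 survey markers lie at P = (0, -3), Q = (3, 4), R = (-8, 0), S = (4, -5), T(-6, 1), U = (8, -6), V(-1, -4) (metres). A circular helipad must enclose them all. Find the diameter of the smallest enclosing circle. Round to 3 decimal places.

A smallest enclosing disk is always determined by at most three of the input points on its boundary.
The farthest pair is R–U with squared distance 292. The circle on this segment as diameter has centre (0, -3) and r² = 292/4 = 73.
Check P: distance² to centre = 0 ≤ 73, so it lies inside.
All remaining points lie in this disk, and no smaller disk contains both endpoints, so this is the minimum enclosing circle.
Diameter = 2r = 2√73 ≈ 17.088.

17.088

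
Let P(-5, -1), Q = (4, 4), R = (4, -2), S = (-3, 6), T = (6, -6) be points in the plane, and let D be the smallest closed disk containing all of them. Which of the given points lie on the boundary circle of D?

By Welzl's lemma the MEC is supported by two points (diametrically opposite) or three points (on a circumcircle).
The farthest pair is S–T with squared distance 225. The circle on this segment as diameter has centre (1.5, 0) and r² = 225/4 = 56.25.
Check P: distance² to centre = 43.25 ≤ 56.25, so it lies inside.
All remaining points lie in this disk, and no smaller disk contains both endpoints, so this is the minimum enclosing circle.
The points at distance exactly r from the centre are S, T — 2 points.

S, T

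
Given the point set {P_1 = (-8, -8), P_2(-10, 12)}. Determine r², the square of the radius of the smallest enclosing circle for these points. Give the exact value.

The smallest circle enclosing two points has them as diameter endpoints.
Centre = midpoint = (-9, 2); r² = |P_1P_2|²/4 = 404/4 = 101.

101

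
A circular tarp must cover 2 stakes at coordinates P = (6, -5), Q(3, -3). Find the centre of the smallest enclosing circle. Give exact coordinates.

The smallest circle enclosing two points has them as diameter endpoints.
Centre = midpoint = (4.5, -4); r² = |PQ|²/4 = 13/4 = 3.25.
Centre = (4.5, -4).

(4.5, -4)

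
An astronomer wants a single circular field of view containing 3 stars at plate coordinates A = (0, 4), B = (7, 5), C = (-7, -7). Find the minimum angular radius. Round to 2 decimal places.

Side lengths²: AB² = 50, AC² = 170, BC² = 340.
Since BC² = 340 ≥ 170 + 50 = 220, the angle opposite BC is not acute, so the smallest enclosing circle has BC as diameter.
Centre = midpoint of BC = (0, -1), r² = 340/4 = 85.
r = √85 ≈ 9.22.

9.22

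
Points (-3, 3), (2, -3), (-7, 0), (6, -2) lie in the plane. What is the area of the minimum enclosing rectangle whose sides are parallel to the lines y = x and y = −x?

82.5

In coordinates u = x + y, v = x − y the rectangle is axis-aligned; the map (x,y)→(u,v) scales areas by 2.
u-values: 0, -1, -7, 4; range = 4 − (-7) = 11.
v-values: -6, 5, -7, 8; range = 8 − (-7) = 15.
Area = (11 × 15) / 2 = 82.5.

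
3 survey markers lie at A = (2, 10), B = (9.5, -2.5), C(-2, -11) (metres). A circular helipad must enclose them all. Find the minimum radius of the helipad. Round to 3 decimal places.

Side lengths²: AB² = 212.5, AC² = 457, BC² = 204.5.
Since AC² = 457 ≥ 212.5 + 204.5 = 417, the angle opposite AC is not acute, so the smallest enclosing circle has AC as diameter.
Centre = midpoint of AC = (0, -0.5), r² = 457/4 = 114.25.
r = √(114.25) ≈ 10.689.

10.689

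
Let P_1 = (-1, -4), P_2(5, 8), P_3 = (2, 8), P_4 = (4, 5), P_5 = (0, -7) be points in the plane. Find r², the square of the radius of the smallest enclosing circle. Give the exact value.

A smallest enclosing disk is always determined by at most three of the input points on its boundary.
The farthest pair is P_2–P_5 with squared distance 250. The circle on this segment as diameter has centre (2.5, 0.5) and r² = 250/4 = 62.5.
Check P_1: distance² to centre = 32.5 ≤ 62.5, so it lies inside.
All remaining points lie in this disk, and no smaller disk contains both endpoints, so this is the minimum enclosing circle.

62.5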